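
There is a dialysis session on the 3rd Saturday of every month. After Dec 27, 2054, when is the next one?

Jan 16, 2055

Dec 2054 starts on a Tuesday; its first Saturday is the 5th, so the 3rd Saturday is the 19th — Dec 19, 2054.
That is not after Dec 27, 2054, so look at Jan 2055.
Jan 2055 starts on a Friday; its first Saturday is the 2nd, so the 3rd Saturday is the 16th — Jan 16, 2055.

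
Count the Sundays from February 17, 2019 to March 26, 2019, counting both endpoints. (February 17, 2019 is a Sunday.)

February 17, 2019 is a Sunday; the first Sunday on or after it is February 17, 2019.
From February 17, 2019 to March 26, 2019: 11 + 26 = 37 days (rest of February, March).
37 ÷ 7 = 5 full weeks with remainder 2, so 5 more Sundays after the first → 6.

6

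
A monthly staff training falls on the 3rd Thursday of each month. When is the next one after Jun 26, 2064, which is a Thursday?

Jul 17, 2064

Jun 2064 starts on a Sunday; its first Thursday is the 5th, so the 3rd Thursday is the 19th — Jun 19, 2064.
That is not after Jun 26, 2064, so look at Jul 2064.
Jul 2064 starts on a Tuesday; its first Thursday is the 3rd, so the 3rd Thursday is the 17th — Jul 17, 2064.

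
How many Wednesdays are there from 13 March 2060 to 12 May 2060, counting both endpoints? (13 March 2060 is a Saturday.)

13 March 2060 is a Saturday; the first Wednesday on or after it is 17 March 2060 (4 days later).
From 17 March 2060 to 12 May 2060: 14 + 30 + 12 = 56 days (rest of March, April, May).
56 ÷ 7 = 8 full weeks with remainder 0, so 8 more Wednesdays after the first → 9.

9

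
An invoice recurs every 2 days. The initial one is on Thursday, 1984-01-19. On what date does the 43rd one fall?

1984-04-12

The 43rd occurrence is 42 intervals after the first: 42 × 2 = 84 days after 1984-01-19.
January has 31 days — 12 days to the end of January leaves 72.
February has 29 days (43 left).
March has 31 days (12 left).
12 days into April → 1984-04-12.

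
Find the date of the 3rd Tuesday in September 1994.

20 September 1994

September 1994 begins on a Thursday, so the first Tuesday is September 6 (5 days later).
The 3rd Tuesday is 2 weeks later: 6 + 14 = 20.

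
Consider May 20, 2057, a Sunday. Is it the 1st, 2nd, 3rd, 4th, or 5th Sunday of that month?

3rd

Day 20 falls in week ⌈20/7⌉ of the month.
Days 1–7 hold the 1st Sunday, 8–14 the 2nd, 15–21 the 3rd, 22–28 the 4th, 29–31 the 5th.
20 is in the range for the 3rd.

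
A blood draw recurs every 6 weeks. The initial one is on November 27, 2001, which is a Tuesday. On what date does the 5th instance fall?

The 5th occurrence is 4 intervals after the first: 4 × 42 = 168 days after November 27, 2001.
November has 30 days — 3 days to the end of November leaves 165.
December has 31 days (134 left).
January has 31 days (103 left).
February has 28 days (75 left).
March has 31 days (44 left).
April has 30 days (14 left).
14 days into May → May 14, 2002.

May 14, 2002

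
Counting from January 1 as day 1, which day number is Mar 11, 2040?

Days in months before Mar: 31 + 29 = 60.
Plus 11 days into Mar → day 71.

71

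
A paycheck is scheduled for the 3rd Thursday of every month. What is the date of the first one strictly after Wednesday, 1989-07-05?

1989-07-20

July 1989 starts on a Saturday; its first Thursday is the 6th, so the 3rd Thursday is the 20th — 1989-07-20.
1989-07-20 is after 1989-07-05, so that is the next one.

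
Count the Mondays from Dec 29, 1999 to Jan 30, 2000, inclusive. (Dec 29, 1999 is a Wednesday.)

Dec 29, 1999 is a Wednesday; the first Monday on or after it is Jan 3, 2000 (5 days later).
From Jan 3, 2000 to Jan 30, 2000 is 30 − 3 = 27 days.
27 ÷ 7 = 3 full weeks with remainder 6, so 3 more Mondays after the first → 4.

4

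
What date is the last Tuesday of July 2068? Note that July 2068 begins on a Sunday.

July 2068 begins on a Sunday, so the first Tuesday is July 3 (2 days later).
July 2068 has 31 days. Adding weeks: 3, 10, 17, 24, 31 — the last one ≤ 31 is the 31st.

July 31, 2068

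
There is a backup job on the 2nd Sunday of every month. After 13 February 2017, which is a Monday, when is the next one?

12 March 2017

February 2017 starts on a Wednesday; its first Sunday is the 5th, so the 2nd Sunday is the 12th — 12 February 2017.
That is not after 13 February 2017, so look at March 2017.
March 2017 starts on a Wednesday; its first Sunday is the 5th, so the 2nd Sunday is the 12th — 12 March 2017.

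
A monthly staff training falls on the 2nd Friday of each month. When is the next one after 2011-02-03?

February 2011 starts on a Tuesday; its first Friday is the 4th, so the 2nd Friday is the 11th — 2011-02-11.
2011-02-11 is after 2011-02-03, so that is the next one.

2011-02-11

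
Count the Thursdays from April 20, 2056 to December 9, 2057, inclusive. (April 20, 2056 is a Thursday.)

86

April 20, 2056 is a Thursday; the first Thursday on or after it is April 20, 2056.
From April 20, 2056 to December 9, 2057: 255 + 343 = 598 days (rest of 2056, to December 9, 2057 in 2057).
598 ÷ 7 = 85 full weeks with remainder 3, so 85 more Thursdays after the first → 86.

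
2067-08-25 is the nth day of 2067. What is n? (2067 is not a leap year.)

237

Days in months before August: 31 + 28 + 31 + 30 + 31 + 30 + 31 = 212.
Plus 25 days into August → day 237.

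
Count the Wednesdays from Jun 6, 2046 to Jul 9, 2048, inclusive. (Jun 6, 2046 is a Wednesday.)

110

Jun 6, 2046 is a Wednesday; the first Wednesday on or after it is Jun 6, 2046.
From Jun 6, 2046 to Jul 9, 2048: 208 + 365 + 191 = 764 days (rest of 2046, 2047, to Jul 9, 2048 in 2048).
764 ÷ 7 = 109 full weeks with remainder 1, so 109 more Wednesdays after the first → 110.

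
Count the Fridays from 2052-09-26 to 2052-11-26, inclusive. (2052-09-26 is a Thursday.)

9

2052-09-26 is a Thursday; the first Friday on or after it is 2052-09-27 (1 day later).
From 2052-09-27 to 2052-11-26: 3 + 31 + 26 = 60 days (rest of September, October, November).
60 ÷ 7 = 8 full weeks with remainder 4, so 8 more Fridays after the first → 9.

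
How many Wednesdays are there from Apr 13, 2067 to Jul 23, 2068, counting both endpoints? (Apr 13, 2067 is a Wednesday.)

Apr 13, 2067 is a Wednesday; the first Wednesday on or after it is Apr 13, 2067.
From Apr 13, 2067 to Jul 23, 2068: 262 + 205 = 467 days (rest of 2067, to Jul 23, 2068 in 2068).
467 ÷ 7 = 66 full weeks with remainder 5, so 66 more Wednesdays after the first → 67.

67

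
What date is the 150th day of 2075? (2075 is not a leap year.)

Jan has 31 days (150 − 31 = 119 remain).
Feb has 28 days (119 − 28 = 91 remain).
Mar has 31 days (91 − 31 = 60 remain).
Apr has 30 days (60 − 30 = 30 remain).
30 into May → May 30.

May 30, 2075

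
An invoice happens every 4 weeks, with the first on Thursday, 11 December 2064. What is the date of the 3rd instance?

5 February 2065

The 3rd occurrence is 2 intervals after the first: 2 × 28 = 56 days after 11 December 2064.
December has 31 days — 20 days to the end of December leaves 36.
January has 31 days (5 left).
5 days into February → 5 February 2065.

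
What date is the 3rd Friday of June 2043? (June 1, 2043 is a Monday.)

June 19, 2043

June 2043 begins on a Monday, so the first Friday is June 5 (4 days later).
The 3rd Friday is 2 weeks later: 5 + 14 = 19.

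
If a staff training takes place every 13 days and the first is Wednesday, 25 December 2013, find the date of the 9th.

The 9th occurrence is 8 intervals after the first: 8 × 13 = 104 days after 25 December 2013.
December has 31 days — 6 days to the end of December leaves 98.
January has 31 days (67 left).
February has 28 days (39 left).
March has 31 days (8 left).
8 days into April → 8 April 2014.

8 April 2014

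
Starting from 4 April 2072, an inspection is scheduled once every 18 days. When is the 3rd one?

The 3rd occurrence is 2 intervals after the first: 2 × 18 = 36 days after 4 April 2072.
April has 30 days — 26 days to the end of April leaves 10.
10 days into May → 10 May 2072.

10 May 2072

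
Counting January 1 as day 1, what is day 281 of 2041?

2041-10-08

January has 31 days (281 − 31 = 250 remain).
February has 28 days (250 − 28 = 222 remain).
March has 31 days (222 − 31 = 191 remain).
April has 30 days (191 − 30 = 161 remain).
May has 31 days (161 − 31 = 130 remain).
June has 30 days (130 − 30 = 100 remain).
July has 31 days (100 − 31 = 69 remain).
August has 31 days (69 − 31 = 38 remain).
September has 30 days (38 − 30 = 8 remain).
8 into October → October 8.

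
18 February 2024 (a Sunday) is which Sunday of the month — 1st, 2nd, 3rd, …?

3rd

Day 18 falls in week ⌈18/7⌉ of the month.
Days 1–7 hold the 1st Sunday, 8–14 the 2nd, 15–21 the 3rd, 22–28 the 4th, 29–31 the 5th.
18 is in the range for the 3rd.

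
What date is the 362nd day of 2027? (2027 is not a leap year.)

Jan has 31 days (362 − 31 = 331 remain).
Feb has 28 days (331 − 28 = 303 remain).
Mar has 31 days (303 − 31 = 272 remain).
Apr has 30 days (272 − 30 = 242 remain).
May has 31 days (242 − 31 = 211 remain).
Jun has 30 days (211 − 30 = 181 remain).
Jul has 31 days (181 − 31 = 150 remain).
Aug has 31 days (150 − 31 = 119 remain).
Sep has 30 days (119 − 30 = 89 remain).
Oct has 31 days (89 − 31 = 58 remain).
Nov has 30 days (58 − 30 = 28 remain).
28 into Dec → Dec 28.

Dec 28, 2027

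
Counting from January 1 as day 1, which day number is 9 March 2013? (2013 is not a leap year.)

Days in months before March: 31 + 28 = 59.
Plus 9 days into March → day 68.

68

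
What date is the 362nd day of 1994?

January has 31 days (362 − 31 = 331 remain).
February has 28 days (331 − 28 = 303 remain).
March has 31 days (303 − 31 = 272 remain).
April has 30 days (272 − 30 = 242 remain).
May has 31 days (242 − 31 = 211 remain).
June has 30 days (211 − 30 = 181 remain).
July has 31 days (181 − 31 = 150 remain).
August has 31 days (150 − 31 = 119 remain).
September has 30 days (119 − 30 = 89 remain).
October has 31 days (89 − 31 = 58 remain).
November has 30 days (58 − 30 = 28 remain).
28 into December → December 28.

1994-12-28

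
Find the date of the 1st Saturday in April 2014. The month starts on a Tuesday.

2014-04-05

April 2014 begins on a Tuesday, so the first Saturday is April 5 (4 days later).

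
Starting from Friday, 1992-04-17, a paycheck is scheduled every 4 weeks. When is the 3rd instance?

The 3rd occurrence is 2 intervals after the first: 2 × 28 = 56 days after 1992-04-17.
April has 30 days — 13 days to the end of April leaves 43.
May has 31 days (12 left).
12 days into June → 1992-06-12.

1992-06-12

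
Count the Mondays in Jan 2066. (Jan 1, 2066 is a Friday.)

4

Jan 1, 2066 is a Friday; the first Monday on or after it is Jan 4, 2066 (3 days later).
From Jan 4, 2066 to Jan 31, 2066 is 31 − 4 = 27 days.
27 ÷ 7 = 3 full weeks with remainder 6, so 3 more Mondays after the first → 4.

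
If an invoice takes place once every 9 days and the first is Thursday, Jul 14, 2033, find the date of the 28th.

Mar 14, 2034

The 28th occurrence is 27 intervals after the first: 27 × 9 = 243 days after Jul 14, 2033.
Jul has 31 days — 17 days to the end of Jul leaves 226.
Aug has 31 days (195 left).
Sep has 30 days (165 left).
Oct has 31 days (134 left).
Nov has 30 days (104 left).
Dec has 31 days (73 left).
Jan has 31 days (42 left).
Feb has 28 days (14 left).
14 days into Mar → Mar 14, 2034.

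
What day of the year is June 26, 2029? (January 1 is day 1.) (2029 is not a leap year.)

Days in months before June: 31 + 28 + 31 + 30 + 31 = 151.
Plus 26 days into June → day 177.

177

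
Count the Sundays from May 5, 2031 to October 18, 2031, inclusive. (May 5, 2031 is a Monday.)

23

May 5, 2031 is a Monday; the first Sunday on or after it is May 11, 2031 (6 days later).
From May 11, 2031 to October 18, 2031: 20 + 30 + 31 + 31 + 30 + 18 = 160 days (rest of May, June, July, August, September, October).
160 ÷ 7 = 22 full weeks with remainder 6, so 22 more Sundays after the first → 23.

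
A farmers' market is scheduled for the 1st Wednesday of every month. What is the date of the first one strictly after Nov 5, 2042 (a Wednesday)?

Nov 2042 starts on a Saturday, so its 1st Wednesday is Nov 5, 2042 (4 days in).
That is not after Nov 5, 2042, so look at Dec 2042.
Dec 2042 starts on a Monday, so its 1st Wednesday is Dec 3, 2042 (2 days in).

Dec 3, 2042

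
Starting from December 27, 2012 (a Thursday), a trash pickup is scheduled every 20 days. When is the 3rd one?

February 5, 2013

The 3rd occurrence is 2 intervals after the first: 2 × 20 = 40 days after December 27, 2012.
December has 31 days — 4 days to the end of December leaves 36.
January has 31 days (5 left).
5 days into February → February 5, 2013.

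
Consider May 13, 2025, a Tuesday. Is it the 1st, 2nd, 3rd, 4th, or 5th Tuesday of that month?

2nd

Day 13 falls in week ⌈13/7⌉ of the month.
Days 1–7 hold the 1st Tuesday, 8–14 the 2nd, 15–21 the 3rd, 22–28 the 4th, 29–31 the 5th.
13 is in the range for the 2nd.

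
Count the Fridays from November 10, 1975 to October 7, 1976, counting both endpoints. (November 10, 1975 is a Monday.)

November 10, 1975 is a Monday; the first Friday on or after it is November 14, 1975 (4 days later).
From November 14, 1975 to October 7, 1976: 47 + 281 = 328 days (rest of 1975, to October 7, 1976 in 1976).
328 ÷ 7 = 46 full weeks with remainder 6, so 46 more Fridays after the first → 47.

47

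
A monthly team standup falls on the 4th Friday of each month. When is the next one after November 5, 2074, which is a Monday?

November 2074 starts on a Thursday; its first Friday is the 2nd, so the 4th Friday is the 23rd — November 23, 2074.
November 23, 2074 is after November 5, 2074, so that is the next one.

November 23, 2074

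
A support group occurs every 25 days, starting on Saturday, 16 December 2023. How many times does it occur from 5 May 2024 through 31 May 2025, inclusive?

16

Occurrences land 25·i days after 16 December 2023 for i = 0, 1, 2, …
5 May 2024 is 141 days after the start; 141 ÷ 25 = 5 remainder 16; since the remainder is 16, round up to i = 6. First occurrence in the window: #7 on 14 May 2024 (6×25 = 150 days in).
31 May 2025 is 532 days after the start; 532 ÷ 25 = 21 remainder 7. Last occurrence in the window: #22 on 24 May 2025.
Occurrences #7 through #22: 16 in total.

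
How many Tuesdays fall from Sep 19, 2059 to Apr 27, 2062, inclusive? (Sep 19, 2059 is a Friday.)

Sep 19, 2059 is a Friday; the first Tuesday on or after it is Sep 23, 2059 (4 days later).
From Sep 23, 2059 to Apr 27, 2062: 99 + 366 + 365 + 117 = 947 days (rest of 2059, 2060, 2061, to Apr 27, 2062 in 2062).
947 ÷ 7 = 135 full weeks with remainder 2, so 135 more Tuesdays after the first → 136.

136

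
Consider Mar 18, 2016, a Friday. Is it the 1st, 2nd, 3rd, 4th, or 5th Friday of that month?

3rd

Day 18 falls in week ⌈18/7⌉ of the month.
Days 1–7 hold the 1st Friday, 8–14 the 2nd, 15–21 the 3rd, 22–28 the 4th, 29–31 the 5th.
18 is in the range for the 3rd.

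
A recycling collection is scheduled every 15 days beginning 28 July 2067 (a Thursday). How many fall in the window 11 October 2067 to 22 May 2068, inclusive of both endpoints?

15

Occurrences land 15·i days after 28 July 2067 for i = 0, 1, 2, …
11 October 2067 is 75 days after the start; 75 ÷ 15 = 5 remainder 0. First occurrence in the window: #6 on 11 October 2067 (5×15 = 75 days in).
22 May 2068 is 299 days after the start; 299 ÷ 15 = 19 remainder 14. Last occurrence in the window: #20 on 8 May 2068.
Occurrences #6 through #20: 15 in total.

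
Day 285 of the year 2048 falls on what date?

January has 31 days (285 − 31 = 254 remain).
February has 29 days (254 − 29 = 225 remain).
March has 31 days (225 − 31 = 194 remain).
April has 30 days (194 − 30 = 164 remain).
May has 31 days (164 − 31 = 133 remain).
June has 30 days (133 − 30 = 103 remain).
July has 31 days (103 − 31 = 72 remain).
August has 31 days (72 − 31 = 41 remain).
September has 30 days (41 − 30 = 11 remain).
11 into October → October 11.

2048-10-11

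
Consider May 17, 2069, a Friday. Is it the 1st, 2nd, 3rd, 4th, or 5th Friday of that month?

3rd

Day 17 falls in week ⌈17/7⌉ of the month.
Days 1–7 hold the 1st Friday, 8–14 the 2nd, 15–21 the 3rd, 22–28 the 4th, 29–31 the 5th.
17 is in the range for the 3rd.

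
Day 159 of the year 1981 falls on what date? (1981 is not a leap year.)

Jun 8, 1981

Jan has 31 days (159 − 31 = 128 remain).
Feb has 28 days (128 − 28 = 100 remain).
Mar has 31 days (100 − 31 = 69 remain).
Apr has 30 days (69 − 30 = 39 remain).
May has 31 days (39 − 31 = 8 remain).
8 into Jun → Jun 8.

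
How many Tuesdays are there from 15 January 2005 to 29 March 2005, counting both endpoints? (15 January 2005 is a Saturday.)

11

15 January 2005 is a Saturday; the first Tuesday on or after it is 18 January 2005 (3 days later).
From 18 January 2005 to 29 March 2005: 13 + 28 + 29 = 70 days (rest of January, February, March).
70 ÷ 7 = 10 full weeks with remainder 0, so 10 more Tuesdays after the first → 11.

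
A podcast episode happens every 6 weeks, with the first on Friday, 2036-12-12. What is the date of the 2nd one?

The 2nd occurrence is 1 interval after the first: 1 × 42 = 42 days after 2036-12-12.
December has 31 days — 19 days to the end of December leaves 23.
23 days into January → 2037-01-23.

2037-01-23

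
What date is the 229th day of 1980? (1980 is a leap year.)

January has 31 days (229 − 31 = 198 remain).
February has 29 days (198 − 29 = 169 remain).
March has 31 days (169 − 31 = 138 remain).
April has 30 days (138 − 30 = 108 remain).
May has 31 days (108 − 31 = 77 remain).
June has 30 days (77 − 30 = 47 remain).
July has 31 days (47 − 31 = 16 remain).
16 into August → August 16.

1980-08-16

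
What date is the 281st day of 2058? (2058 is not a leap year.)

8 October 2058

January has 31 days (281 − 31 = 250 remain).
February has 28 days (250 − 28 = 222 remain).
March has 31 days (222 − 31 = 191 remain).
April has 30 days (191 − 30 = 161 remain).
May has 31 days (161 − 31 = 130 remain).
June has 30 days (130 − 30 = 100 remain).
July has 31 days (100 − 31 = 69 remain).
August has 31 days (69 − 31 = 38 remain).
September has 30 days (38 − 30 = 8 remain).
8 into October → October 8.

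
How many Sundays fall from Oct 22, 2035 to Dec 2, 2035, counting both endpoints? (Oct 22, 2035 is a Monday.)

Oct 22, 2035 is a Monday; the first Sunday on or after it is Oct 28, 2035 (6 days later).
From Oct 28, 2035 to Dec 2, 2035: 3 + 30 + 2 = 35 days (rest of Oct, Nov, Dec).
35 ÷ 7 = 5 full weeks with remainder 0, so 5 more Sundays after the first → 6.

6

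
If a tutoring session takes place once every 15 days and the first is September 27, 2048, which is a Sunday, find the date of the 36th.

March 6, 2050

The 36th occurrence is 35 intervals after the first: 35 × 15 = 525 days after September 27, 2048.
September has 30 days — 3 days to the end of September leaves 522.
From end of September to end of 2048 is 92 days (430 left).
2049 has 365 days (65 left).
January has 31 days (34 left).
February has 28 days (6 left).
6 days into March → March 6, 2050.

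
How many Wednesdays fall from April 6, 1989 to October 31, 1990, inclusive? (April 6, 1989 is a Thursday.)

April 6, 1989 is a Thursday; the first Wednesday on or after it is April 12, 1989 (6 days later).
From April 12, 1989 to October 31, 1990: 263 + 304 = 567 days (rest of 1989, to October 31, 1990 in 1990).
567 ÷ 7 = 81 full weeks with remainder 0, so 81 more Wednesdays after the first → 82.

82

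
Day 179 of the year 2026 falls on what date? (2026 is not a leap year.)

January has 31 days (179 − 31 = 148 remain).
February has 28 days (148 − 28 = 120 remain).
March has 31 days (120 − 31 = 89 remain).
April has 30 days (89 − 30 = 59 remain).
May has 31 days (59 − 31 = 28 remain).
28 into June → June 28.

2026-06-28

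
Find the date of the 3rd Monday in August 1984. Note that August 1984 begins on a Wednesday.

August 20, 1984

August 1984 begins on a Wednesday, so the first Monday is August 6 (5 days later).
The 3rd Monday is 2 weeks later: 6 + 14 = 20.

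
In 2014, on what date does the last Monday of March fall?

2014-03-31

The first Monday of March 2014 is March 3.
March 2014 has 31 days. Adding weeks: 3, 10, 17, 24, 31 — the last one ≤ 31 is the 31st.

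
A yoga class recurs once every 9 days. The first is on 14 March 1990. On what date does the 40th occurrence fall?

28 February 1991

The 40th occurrence is 39 intervals after the first: 39 × 9 = 351 days after 14 March 1990.
March has 31 days — 17 days to the end of March leaves 334.
April has 30 days (304 left).
May has 31 days (273 left).
June has 30 days (243 left).
July has 31 days (212 left).
August has 31 days (181 left).
September has 30 days (151 left).
October has 31 days (120 left).
November has 30 days (90 left).
December has 31 days (59 left).
January has 31 days (28 left).
28 days into February → 28 February 1991.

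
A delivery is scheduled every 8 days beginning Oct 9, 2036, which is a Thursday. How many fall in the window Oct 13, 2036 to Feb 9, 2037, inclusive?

15

Occurrences land 8·i days after Oct 9, 2036 for i = 0, 1, 2, …
Oct 13, 2036 is 4 days after the start; 4 ÷ 8 = 0 remainder 4; since the remainder is 4, round up to i = 1. First occurrence in the window: #2 on Oct 17, 2036 (1×8 = 8 days in).
Feb 9, 2037 is 123 days after the start; 123 ÷ 8 = 15 remainder 3. Last occurrence in the window: #16 on Feb 6, 2037.
Occurrences #2 through #16: 15 in total.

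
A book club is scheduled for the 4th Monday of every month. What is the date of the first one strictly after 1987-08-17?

August 1987 starts on a Saturday; its first Monday is the 3rd, so the 4th Monday is the 24th — 1987-08-24.
1987-08-24 is after 1987-08-17, so that is the next one.

1987-08-24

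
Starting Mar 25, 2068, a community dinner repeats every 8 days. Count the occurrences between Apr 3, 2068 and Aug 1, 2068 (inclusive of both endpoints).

15

Occurrences land 8·i days after Mar 25, 2068 for i = 0, 1, 2, …
Apr 3, 2068 is 9 days after the start; 9 ÷ 8 = 1 remainder 1; since the remainder is 1, round up to i = 2. First occurrence in the window: #3 on Apr 10, 2068 (2×8 = 16 days in).
Aug 1, 2068 is 129 days after the start; 129 ÷ 8 = 16 remainder 1. Last occurrence in the window: #17 on Jul 31, 2068.
Occurrences #3 through #17: 15 in total.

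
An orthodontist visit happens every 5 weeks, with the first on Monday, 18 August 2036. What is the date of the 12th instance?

The 12th occurrence is 11 intervals after the first: 11 × 35 = 385 days after 18 August 2036.
August has 31 days — 13 days to the end of August leaves 372.
September has 30 days (342 left).
October has 31 days (311 left).
November has 30 days (281 left).
December has 31 days (250 left).
January has 31 days (219 left).
February has 28 days (191 left).
March has 31 days (160 left).
April has 30 days (130 left).
May has 31 days (99 left).
June has 30 days (69 left).
July has 31 days (38 left).
August has 31 days (7 left).
7 days into September → 7 September 2037.

7 September 2037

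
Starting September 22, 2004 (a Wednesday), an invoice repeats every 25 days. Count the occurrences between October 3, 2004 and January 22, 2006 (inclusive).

Occurrences land 25·i days after September 22, 2004 for i = 0, 1, 2, …
October 3, 2004 is 11 days after the start; 11 ÷ 25 = 0 remainder 11; since the remainder is 11, round up to i = 1. First occurrence in the window: #2 on October 17, 2004 (1×25 = 25 days in).
January 22, 2006 is 487 days after the start; 487 ÷ 25 = 19 remainder 12. Last occurrence in the window: #20 on January 10, 2006.
Occurrences #2 through #20: 19 in total.

19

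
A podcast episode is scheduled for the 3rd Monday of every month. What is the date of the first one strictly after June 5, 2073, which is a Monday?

June 19, 2073

June 2073 starts on a Thursday; its first Monday is the 5th, so the 3rd Monday is the 19th — June 19, 2073.
June 19, 2073 is after June 5, 2073, so that is the next one.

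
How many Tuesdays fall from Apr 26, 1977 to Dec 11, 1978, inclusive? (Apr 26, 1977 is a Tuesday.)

85

Apr 26, 1977 is a Tuesday; the first Tuesday on or after it is Apr 26, 1977.
From Apr 26, 1977 to Dec 11, 1978: 249 + 345 = 594 days (rest of 1977, to Dec 11, 1978 in 1978).
594 ÷ 7 = 84 full weeks with remainder 6, so 84 more Tuesdays after the first → 85.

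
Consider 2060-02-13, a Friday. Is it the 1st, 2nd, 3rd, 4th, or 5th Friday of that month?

2nd

Day 13 falls in week ⌈13/7⌉ of the month.
Days 1–7 hold the 1st Friday, 8–14 the 2nd, 15–21 the 3rd, 22–28 the 4th, 29–31 the 5th.
13 is in the range for the 2nd.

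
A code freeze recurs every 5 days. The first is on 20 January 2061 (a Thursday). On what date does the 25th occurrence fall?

20 May 2061

The 25th occurrence is 24 intervals after the first: 24 × 5 = 120 days after 20 January 2061.
January has 31 days — 11 days to the end of January leaves 109.
February has 28 days (81 left).
March has 31 days (50 left).
April has 30 days (20 left).
20 days into May → 20 May 2061.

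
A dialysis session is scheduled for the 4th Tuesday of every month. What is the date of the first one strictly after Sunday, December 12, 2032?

December 28, 2032

December 2032 starts on a Wednesday; its first Tuesday is the 7th, so the 4th Tuesday is the 28th — December 28, 2032.
December 28, 2032 is after December 12, 2032, so that is the next one.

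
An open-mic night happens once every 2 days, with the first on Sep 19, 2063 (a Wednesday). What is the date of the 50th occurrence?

The 50th occurrence is 49 intervals after the first: 49 × 2 = 98 days after Sep 19, 2063.
Sep has 30 days — 11 days to the end of Sep leaves 87.
Oct has 31 days (56 left).
Nov has 30 days (26 left).
26 days into Dec → Dec 26, 2063.

Dec 26, 2063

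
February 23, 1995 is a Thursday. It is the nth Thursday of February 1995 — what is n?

Day 23 falls in week ⌈23/7⌉ of the month.
Days 1–7 hold the 1st Thursday, 8–14 the 2nd, 15–21 the 3rd, 22–28 the 4th, 29–31 the 5th.
23 is in the range for the 4th.

4th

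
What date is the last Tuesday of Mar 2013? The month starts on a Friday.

Mar 2013 begins on a Friday, so the first Tuesday is Mar 5 (4 days later).
Mar 2013 has 31 days. Adding weeks: 5, 12, 19, 26 — the last one ≤ 31 is the 26th.

Mar 26, 2013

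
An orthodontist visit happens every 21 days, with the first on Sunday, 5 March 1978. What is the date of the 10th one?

10 September 1978

The 10th occurrence is 9 intervals after the first: 9 × 21 = 189 days after 5 March 1978.
March has 31 days — 26 days to the end of March leaves 163.
April has 30 days (133 left).
May has 31 days (102 left).
June has 30 days (72 left).
July has 31 days (41 left).
August has 31 days (10 left).
10 days into September → 10 September 1978.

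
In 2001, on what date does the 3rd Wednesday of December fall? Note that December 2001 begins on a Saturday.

December 2001 begins on a Saturday, so the first Wednesday is December 5 (4 days later).
The 3rd Wednesday is 2 weeks later: 5 + 14 = 19.

19 December 2001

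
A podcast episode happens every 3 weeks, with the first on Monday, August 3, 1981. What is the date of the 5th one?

October 26, 1981

The 5th occurrence is 4 intervals after the first: 4 × 21 = 84 days after August 3, 1981.
August has 31 days — 28 days to the end of August leaves 56.
September has 30 days (26 left).
26 days into October → October 26, 1981.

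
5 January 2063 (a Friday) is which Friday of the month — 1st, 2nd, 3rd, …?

1st

Day 5 falls in week ⌈5/7⌉ of the month.
Days 1–7 hold the 1st Friday, 8–14 the 2nd, 15–21 the 3rd, 22–28 the 4th, 29–31 the 5th.
5 is in the range for the 1st.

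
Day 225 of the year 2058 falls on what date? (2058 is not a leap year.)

January has 31 days (225 − 31 = 194 remain).
February has 28 days (194 − 28 = 166 remain).
March has 31 days (166 − 31 = 135 remain).
April has 30 days (135 − 30 = 105 remain).
May has 31 days (105 − 31 = 74 remain).
June has 30 days (74 − 30 = 44 remain).
July has 31 days (44 − 31 = 13 remain).
13 into August → August 13.

August 13, 2058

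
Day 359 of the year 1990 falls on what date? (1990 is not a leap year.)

25 December 1990

January has 31 days (359 − 31 = 328 remain).
February has 28 days (328 − 28 = 300 remain).
March has 31 days (300 − 31 = 269 remain).
April has 30 days (269 − 30 = 239 remain).
May has 31 days (239 − 31 = 208 remain).
June has 30 days (208 − 30 = 178 remain).
July has 31 days (178 − 31 = 147 remain).
August has 31 days (147 − 31 = 116 remain).
September has 30 days (116 − 30 = 86 remain).
October has 31 days (86 − 31 = 55 remain).
November has 30 days (55 − 30 = 25 remain).
25 into December → December 25.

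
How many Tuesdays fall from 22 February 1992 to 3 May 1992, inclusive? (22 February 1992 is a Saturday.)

10

22 February 1992 is a Saturday; the first Tuesday on or after it is 25 February 1992 (3 days later).
From 25 February 1992 to 3 May 1992: 4 + 31 + 30 + 3 = 68 days (rest of February, March, April, May).
68 ÷ 7 = 9 full weeks with remainder 5, so 9 more Tuesdays after the first → 10.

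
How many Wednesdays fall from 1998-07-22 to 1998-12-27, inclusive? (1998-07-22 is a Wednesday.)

23

1998-07-22 is a Wednesday; the first Wednesday on or after it is 1998-07-22.
From 1998-07-22 to 1998-12-27: 9 + 31 + 30 + 31 + 30 + 27 = 158 days (rest of July, August, September, October, November, December).
158 ÷ 7 = 22 full weeks with remainder 4, so 22 more Wednesdays after the first → 23.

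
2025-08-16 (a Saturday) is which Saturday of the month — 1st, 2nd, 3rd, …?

Day 16 falls in week ⌈16/7⌉ of the month.
Days 1–7 hold the 1st Saturday, 8–14 the 2nd, 15–21 the 3rd, 22–28 the 4th, 29–31 the 5th.
16 is in the range for the 3rd.

3rd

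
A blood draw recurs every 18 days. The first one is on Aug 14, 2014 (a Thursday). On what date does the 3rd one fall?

Sep 19, 2014

The 3rd occurrence is 2 intervals after the first: 2 × 18 = 36 days after Aug 14, 2014.
Aug has 31 days — 17 days to the end of Aug leaves 19.
19 days into Sep → Sep 19, 2014.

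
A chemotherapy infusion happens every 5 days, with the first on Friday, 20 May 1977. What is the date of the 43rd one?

The 43rd occurrence is 42 intervals after the first: 42 × 5 = 210 days after 20 May 1977.
May has 31 days — 11 days to the end of May leaves 199.
June has 30 days (169 left).
July has 31 days (138 left).
August has 31 days (107 left).
September has 30 days (77 left).
October has 31 days (46 left).
November has 30 days (16 left).
16 days into December → 16 December 1977.

16 December 1977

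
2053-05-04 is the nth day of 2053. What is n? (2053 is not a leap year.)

124

Days in months before May: 31 + 28 + 31 + 30 = 120.
Plus 4 days into May → day 124.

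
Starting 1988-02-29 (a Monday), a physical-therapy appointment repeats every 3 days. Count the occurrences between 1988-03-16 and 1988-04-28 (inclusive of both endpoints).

Occurrences land 3·i days after 1988-02-29 for i = 0, 1, 2, …
1988-03-16 is 16 days after the start; 16 ÷ 3 = 5 remainder 1; since the remainder is 1, round up to i = 6. First occurrence in the window: #7 on 1988-03-18 (6×3 = 18 days in).
1988-04-28 is 59 days after the start; 59 ÷ 3 = 19 remainder 2. Last occurrence in the window: #20 on 1988-04-26.
Occurrences #7 through #20: 14 in total.

14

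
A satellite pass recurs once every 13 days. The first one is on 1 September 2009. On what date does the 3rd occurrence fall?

The 3rd occurrence is 2 intervals after the first: 2 × 13 = 26 days after 1 September 2009.
26 days later is 27 September 2009.

27 September 2009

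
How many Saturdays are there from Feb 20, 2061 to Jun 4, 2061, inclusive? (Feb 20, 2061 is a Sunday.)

15

Feb 20, 2061 is a Sunday; the first Saturday on or after it is Feb 26, 2061 (6 days later).
From Feb 26, 2061 to Jun 4, 2061: 2 + 31 + 30 + 31 + 4 = 98 days (rest of Feb, Mar, Apr, May, Jun).
98 ÷ 7 = 14 full weeks with remainder 0, so 14 more Saturdays after the first → 15.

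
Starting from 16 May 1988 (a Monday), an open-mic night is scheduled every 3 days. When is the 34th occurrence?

The 34th occurrence is 33 intervals after the first: 33 × 3 = 99 days after 16 May 1988.
May has 31 days — 15 days to the end of May leaves 84.
June has 30 days (54 left).
July has 31 days (23 left).
23 days into August → 23 August 1988.

23 August 1988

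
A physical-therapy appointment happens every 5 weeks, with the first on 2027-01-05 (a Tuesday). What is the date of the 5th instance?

The 5th occurrence is 4 intervals after the first: 4 × 35 = 140 days after 2027-01-05.
January has 31 days — 26 days to the end of January leaves 114.
February has 28 days (86 left).
March has 31 days (55 left).
April has 30 days (25 left).
25 days into May → 2027-05-25.

2027-05-25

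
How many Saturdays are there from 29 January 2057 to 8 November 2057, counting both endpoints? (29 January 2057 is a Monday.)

29 January 2057 is a Monday; the first Saturday on or after it is 3 February 2057 (5 days later).
From 3 February 2057 to 8 November 2057: 25 + 31 + 30 + 31 + 30 + 31 + 31 + 30 + 31 + 8 = 278 days (rest of February, March, April, May, June, July, August, September, October, November).
278 ÷ 7 = 39 full weeks with remainder 5, so 39 more Saturdays after the first → 40.

40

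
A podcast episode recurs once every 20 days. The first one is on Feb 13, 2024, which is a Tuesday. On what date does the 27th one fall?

The 27th occurrence is 26 intervals after the first: 26 × 20 = 520 days after Feb 13, 2024.
Feb has 29 days — 16 days to the end of Feb leaves 504.
From end of Feb to end of 2024 is 306 days (198 left).
Jan has 31 days (167 left).
Feb has 28 days (139 left).
Mar has 31 days (108 left).
Apr has 30 days (78 left).
May has 31 days (47 left).
Jun has 30 days (17 left).
17 days into Jul → Jul 17, 2025.

Jul 17, 2025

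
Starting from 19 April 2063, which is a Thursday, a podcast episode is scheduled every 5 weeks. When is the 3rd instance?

28 June 2063

The 3rd occurrence is 2 intervals after the first: 2 × 35 = 70 days after 19 April 2063.
April has 30 days — 11 days to the end of April leaves 59.
May has 31 days (28 left).
28 days into June → 28 June 2063.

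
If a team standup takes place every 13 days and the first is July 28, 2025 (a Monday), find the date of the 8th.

October 27, 2025

The 8th occurrence is 7 intervals after the first: 7 × 13 = 91 days after July 28, 2025.
July has 31 days — 3 days to the end of July leaves 88.
August has 31 days (57 left).
September has 30 days (27 left).
27 days into October → October 27, 2025.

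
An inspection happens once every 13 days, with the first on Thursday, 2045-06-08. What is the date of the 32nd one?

2046-07-16

The 32nd occurrence is 31 intervals after the first: 31 × 13 = 403 days after 2045-06-08.
June has 30 days — 22 days to the end of June leaves 381.
July has 31 days (350 left).
August has 31 days (319 left).
September has 30 days (289 left).
October has 31 days (258 left).
November has 30 days (228 left).
December has 31 days (197 left).
January has 31 days (166 left).
February has 28 days (138 left).
March has 31 days (107 left).
April has 30 days (77 left).
May has 31 days (46 left).
June has 30 days (16 left).
16 days into July → 2046-07-16.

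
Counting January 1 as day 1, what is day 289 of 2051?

Jan has 31 days (289 − 31 = 258 remain).
Feb has 28 days (258 − 28 = 230 remain).
Mar has 31 days (230 − 31 = 199 remain).
Apr has 30 days (199 − 30 = 169 remain).
May has 31 days (169 − 31 = 138 remain).
Jun has 30 days (138 − 30 = 108 remain).
Jul has 31 days (108 − 31 = 77 remain).
Aug has 31 days (77 − 31 = 46 remain).
Sep has 30 days (46 − 30 = 16 remain).
16 into Oct → Oct 16.

Oct 16, 2051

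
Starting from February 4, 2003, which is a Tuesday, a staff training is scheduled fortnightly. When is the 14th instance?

The 14th occurrence is 13 intervals after the first: 13 × 14 = 182 days after February 4, 2003.
February has 28 days — 24 days to the end of February leaves 158.
March has 31 days (127 left).
April has 30 days (97 left).
May has 31 days (66 left).
June has 30 days (36 left).
July has 31 days (5 left).
5 days into August → August 5, 2003.

August 5, 2003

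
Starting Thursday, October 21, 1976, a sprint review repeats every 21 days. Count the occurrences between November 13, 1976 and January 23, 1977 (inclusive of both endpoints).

3

Occurrences land 21·i days after October 21, 1976 for i = 0, 1, 2, …
November 13, 1976 is 23 days after the start; 23 ÷ 21 = 1 remainder 2; since the remainder is 2, round up to i = 2. First occurrence in the window: #3 on December 2, 1976 (2×21 = 42 days in).
January 23, 1977 is 94 days after the start; 94 ÷ 21 = 4 remainder 10. Last occurrence in the window: #5 on January 13, 1977.
Occurrences #3 through #5: 3 in total.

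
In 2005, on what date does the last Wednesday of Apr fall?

The first Wednesday of Apr 2005 is Apr 6.
Apr 2005 has 30 days. Adding weeks: 6, 13, 20, 27 — the last one ≤ 30 is the 27th.

Apr 27, 2005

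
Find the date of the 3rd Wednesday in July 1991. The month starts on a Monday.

July 1991 begins on a Monday, so the first Wednesday is July 3 (2 days later).
The 3rd Wednesday is 2 weeks later: 3 + 14 = 17.

July 17, 1991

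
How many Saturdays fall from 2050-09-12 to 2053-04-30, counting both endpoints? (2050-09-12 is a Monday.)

2050-09-12 is a Monday; the first Saturday on or after it is 2050-09-17 (5 days later).
From 2050-09-17 to 2053-04-30: 105 + 365 + 366 + 120 = 956 days (rest of 2050, 2051, 2052, to 2053-04-30 in 2053).
956 ÷ 7 = 136 full weeks with remainder 4, so 136 more Saturdays after the first → 137.

137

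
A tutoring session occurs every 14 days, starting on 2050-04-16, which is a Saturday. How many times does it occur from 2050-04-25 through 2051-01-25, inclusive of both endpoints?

Occurrences land 14·i days after 2050-04-16 for i = 0, 1, 2, …
2050-04-25 is 9 days after the start; 9 ÷ 14 = 0 remainder 9; since the remainder is 9, round up to i = 1. First occurrence in the window: #2 on 2050-04-30 (1×14 = 14 days in).
2051-01-25 is 284 days after the start; 284 ÷ 14 = 20 remainder 4. Last occurrence in the window: #21 on 2051-01-21.
Occurrences #2 through #21: 20 in total.

20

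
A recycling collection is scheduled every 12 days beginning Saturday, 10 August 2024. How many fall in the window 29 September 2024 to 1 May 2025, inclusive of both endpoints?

Occurrences land 12·i days after 10 August 2024 for i = 0, 1, 2, …
29 September 2024 is 50 days after the start; 50 ÷ 12 = 4 remainder 2; since the remainder is 2, round up to i = 5. First occurrence in the window: #6 on 9 October 2024 (5×12 = 60 days in).
1 May 2025 is 264 days after the start; 264 ÷ 12 = 22 remainder 0. Last occurrence in the window: #23 on 1 May 2025.
Occurrences #6 through #23: 18 in total.

18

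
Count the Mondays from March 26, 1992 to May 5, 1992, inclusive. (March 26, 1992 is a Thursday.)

March 26, 1992 is a Thursday; the first Monday on or after it is March 30, 1992 (4 days later).
From March 30, 1992 to May 5, 1992: 1 + 30 + 5 = 36 days (rest of March, April, May).
36 ÷ 7 = 5 full weeks with remainder 1, so 5 more Mondays after the first → 6.

6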